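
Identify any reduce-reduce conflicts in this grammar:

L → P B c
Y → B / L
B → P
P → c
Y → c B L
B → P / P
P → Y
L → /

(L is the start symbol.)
Yes — I10: [B → P .] vs [B → P / P .]

A reduce-reduce conflict occurs when an LR(0) state has two complete items [A → α .] and [B → β .] — both call for a reduction, and with no lookahead the parser cannot choose between them.

Augment with L' → L and build the canonical LR(0) collection (I0 = CLOSURE({[L' → . L]}), then GOTO on every symbol after a dot until no new states appear). It has 17 states:
  I0: { [B → . P / P], [B → . P], [L → . /], [L → . P B c], [L' → . L], [P → . Y], [P → . c], [Y → . B / L], [Y → . c B L] }  — shift
  I1: { [L → / .] }  — reduce
  I2: { [Y → B . / L] }  — shift
  I3: { [L' → L .] }  — accept
  I4: { [B → . P / P], [B → . P], [B → P . / P], [B → P .], [L → P . B c], [P → . Y], [P → . c], [Y → . B / L], [Y → . c B L] }  — shift, reduce
  I5: { [P → Y .] }  — reduce
  I6: { [B → . P / P], [B → . P], [P → . Y], [P → . c], [P → c .], [Y → . B / L], [Y → . c B L], [Y → c . B L] }  — shift, reduce
  I7: { [B → . P / P], [B → . P], [L → . /], [L → . P B c], [P → . Y], [P → . c], [Y → . B / L], [Y → . c B L], [Y → B . / L], [Y → c B . L] }  — shift
  I8: { [B → P . / P], [B → P .] }  — shift, reduce
  I9: { [B → . P / P], [B → . P], [B → P / . P], [P → . Y], [P → . c], [Y → . B / L], [Y → . c B L] }  — shift
  I10: { [B → P . / P], [B → P .], [B → P / P .] }  — shift, 2 reduces
  I11: { [B → . P / P], [B → . P], [L → . /], [L → . P B c], [L → / .], [P → . Y], [P → . c], [Y → . B / L], [Y → . c B L], [Y → B / . L] }  — shift, reduce
  I12: { [Y → c B L .] }  — reduce
  I13: { [Y → B / L .] }  — reduce
  I14: { [L → P B . c], [Y → B . / L] }  — shift
  I15: { [B → . P / P], [B → . P], [L → . /], [L → . P B c], [P → . Y], [P → . c], [Y → . B / L], [Y → . c B L], [Y → B / . L] }  — shift
  I16: { [L → P B c .] }  — reduce

I10 contains complete items [B → P .], [B → P / P .] — reduce-reduce conflict.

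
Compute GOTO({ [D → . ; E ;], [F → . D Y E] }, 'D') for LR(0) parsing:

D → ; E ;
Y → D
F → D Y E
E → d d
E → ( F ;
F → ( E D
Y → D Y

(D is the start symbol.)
{ [D → . ; E ;], [F → D . Y E], [Y → . D Y], [Y → . D] }

GOTO(I, 'D') = CLOSURE({ [A → αX.β] : [A → α.Xβ] ∈ I, X = 'D' })

Items with dot before 'D', with the dot advanced:
  [F → . D Y E] → [F → D . Y E]
Closure of the advanced items:
  [F → D . Y E] has the dot before Y: add [Y → . D], [Y → . D Y]
  [Y → . D] has the dot before D: add [D → . ; E ;]

GOTO = { [D → . ; E ;], [F → D . Y E], [Y → . D Y], [Y → . D] }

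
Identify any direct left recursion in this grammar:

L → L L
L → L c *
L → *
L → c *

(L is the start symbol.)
L → L L: LEFT RECURSIVE (starts with L)
L → L c *: LEFT RECURSIVE (starts with L)
L → *: starts with '*'
L → c *: starts with c

The grammar has direct left recursion on: L.

Answer: Yes, L is left-recursive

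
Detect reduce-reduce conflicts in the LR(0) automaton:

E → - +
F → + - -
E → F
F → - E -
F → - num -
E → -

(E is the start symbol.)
Augment with E' → E and build the canonical LR(0) collection (I0 = CLOSURE({[E' → . E]}), then GOTO on every symbol after a dot until no new states appear). It has 12 states:
  I0: { [E → . - +], [E → . -], [E → . F], [E' → . E], [F → . + - -], [F → . - E -], [F → . - num -] }  — shift
  I1: { [F → + . - -] }  — shift
  I2: { [E → - . +], [E → - .], [E → . - +], [E → . -], [E → . F], [F → - . E -], [F → - . num -], [F → . + - -], [F → . - E -], [F → . - num -] }  — shift, reduce
  I3: { [E' → E .] }  — accept
  I4: { [E → F .] }  — reduce
  I5: { [E → - + .], [F → + . - -] }  — shift, reduce
  I6: { [F → - E . -] }  — shift
  I7: { [F → - num . -] }  — shift
  I8: { [F → - num - .] }  — reduce
  I9: { [F → - E - .] }  — reduce
  I10: { [F → + - . -] }  — shift
  I11: { [F → + - - .] }  — reduce

No state contains more than one complete item.

Answer: No reduce-reduce conflicts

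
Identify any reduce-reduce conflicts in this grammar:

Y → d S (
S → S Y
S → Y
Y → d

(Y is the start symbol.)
No reduce-reduce conflicts

Augment with Y' → Y and build the canonical LR(0) collection (I0 = CLOSURE({[Y' → . Y]}), then GOTO on every symbol after a dot until no new states appear). It has 7 states:
  I0: { [Y → . d S (], [Y → . d], [Y' → . Y] }  — shift
  I1: { [Y' → Y .] }  — accept
  I2: { [S → . S Y], [S → . Y], [Y → . d S (], [Y → . d], [Y → d . S (], [Y → d .] }  — shift, reduce
  I3: { [S → S . Y], [Y → . d S (], [Y → . d], [Y → d S . (] }  — shift
  I4: { [S → Y .] }  — reduce
  I5: { [Y → d S ( .] }  — reduce
  I6: { [S → S Y .] }  — reduce

No state contains more than one complete item.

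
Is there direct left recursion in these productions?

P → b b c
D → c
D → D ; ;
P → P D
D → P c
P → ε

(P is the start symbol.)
P → b b c: starts with b
D → c: starts with c
D → D ; ;: LEFT RECURSIVE (starts with D)
P → P D: LEFT RECURSIVE (starts with P)
D → P c: starts with P
P → ε: starts with ε

The grammar has direct left recursion on: D, P.

Answer: Yes, D, P are left-recursive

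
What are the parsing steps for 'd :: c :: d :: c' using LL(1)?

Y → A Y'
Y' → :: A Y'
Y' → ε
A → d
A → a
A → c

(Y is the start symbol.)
LL(1) parsing maintains a stack (initially the start symbol over $) and the input. At each step: if the stack top is a terminal, match it against the current input token; if it is a non-terminal N, replace it with the RHS of M[N, lookahead] (the unique production whose predict set contains the lookahead).

Stack is shown with the top on the left.

Stack      Input               Action
-------------------------------------
Y $        d :: c :: d :: c $  output Y → A Y'
A Y' $     d :: c :: d :: c $  output A → d
d Y' $     d :: c :: d :: c $  match 'd'
Y' $       :: c :: d :: c $    output Y' → :: A Y'
:: A Y' $  :: c :: d :: c $    match '::'
A Y' $     c :: d :: c $       output A → c
c Y' $     c :: d :: c $       match 'c'
Y' $       :: d :: c $         output Y' → :: A Y'
:: A Y' $  :: d :: c $         match '::'
A Y' $     d :: c $            output A → d
d Y' $     d :: c $            match 'd'
Y' $       :: c $              output Y' → :: A Y'
:: A Y' $  :: c $              match '::'
A Y' $     c $                 output A → c
c Y' $     c $                 match 'c'
Y' $       $                   output Y' → ε
$          $                   accept

The string is accepted.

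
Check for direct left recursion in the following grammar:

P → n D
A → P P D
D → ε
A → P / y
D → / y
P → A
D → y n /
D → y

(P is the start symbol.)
No direct left recursion

Direct left recursion occurs when N → N α for some non-terminal N (the right-hand side begins with the left-hand side itself).

P → n D: starts with n
A → P P D: starts with P
D → ε: starts with ε
A → P / y: starts with P
D → / y: starts with '/'
P → A: starts with A
D → y n /: starts with y
D → y: starts with y

No direct left recursion found.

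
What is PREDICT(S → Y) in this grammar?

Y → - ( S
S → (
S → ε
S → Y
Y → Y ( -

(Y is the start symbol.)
PREDICT(S → Y) = (FIRST(RHS) \ {ε}) ∪ (FOLLOW(S) if ε ∈ FIRST(RHS), i.e. RHS ⇒* ε)
FIRST(Y) = { '-' }
FIRST(Y) = { '-' }
ε ∉ FIRST(Y), so FOLLOW(S) is not added.
PREDICT(S → Y) = { '-' }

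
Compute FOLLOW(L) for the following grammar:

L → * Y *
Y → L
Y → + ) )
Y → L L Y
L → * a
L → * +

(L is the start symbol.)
{ $, '*', '+' }

To compute FOLLOW(L), find every occurrence of L on a right-hand side N → α L β: add FIRST(β) \ {ε}, and if β is empty or nullable also add FOLLOW(N). Iterate to a fixed point.

L is the start symbol, so $ ∈ FOLLOW(L).
In Y → L: L is at the end, add FOLLOW(Y)
In Y → L L Y: L is followed by L Y, add FIRST(L Y) \ {ε} = { '*' }
In Y → L L Y: L is followed by Y, add FIRST(Y) \ {ε} = { '*', '+' }

The FOLLOW sets referred to above (computed the same way, to a fixed point):
  FOLLOW(Y) = { '*' }

Taking the union: FOLLOW(L) = { $, '*', '+' }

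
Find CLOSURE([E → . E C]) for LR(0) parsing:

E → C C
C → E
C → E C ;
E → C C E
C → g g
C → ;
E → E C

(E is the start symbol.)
Start with: [E → . E C]
  [E → . E C] has the dot before E: add [E → . C C], [E → . C C E]
  [E → . C C] has the dot before C: add [C → . E], [C → . E C ;], [C → . g g], [C → . ;]
No further items can be added.

CLOSURE = { [C → . ;], [C → . E C ;], [C → . E], [C → . g g], [E → . C C E], [E → . C C], [E → . E C] }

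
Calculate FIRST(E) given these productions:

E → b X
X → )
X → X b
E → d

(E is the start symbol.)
{ 'b', 'd' }

To compute FIRST(E), examine every production with E on the left-hand side, reading each right-hand side left to right until a non-nullable symbol is reached.

From E → b X:
  - b is a terminal: add 'b' and stop
From E → d:
  - d is a terminal: add 'd' and stop

Collecting: FIRST(E) = { 'b', 'd' }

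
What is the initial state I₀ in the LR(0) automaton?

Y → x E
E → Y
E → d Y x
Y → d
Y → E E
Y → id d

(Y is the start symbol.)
First, augment the grammar with Y' → Y
I₀ = CLOSURE({ [Y' → . Y] }):
  [Y' → . Y] has the dot before Y: add [Y → . x E], [Y → . d], [Y → . E E], [Y → . id d]
  [Y → . E E] has the dot before E: add [E → . Y], [E → . d Y x]
No further items can be added.

I₀ = { [E → . Y], [E → . d Y x], [Y → . E E], [Y → . d], [Y → . id d], [Y → . x E], [Y' → . Y] }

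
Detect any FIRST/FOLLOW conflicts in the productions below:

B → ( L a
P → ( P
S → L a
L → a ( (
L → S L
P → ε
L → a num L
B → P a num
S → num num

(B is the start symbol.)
A FIRST/FOLLOW conflict occurs when a non-terminal N has a nullable alternative N → β (β ⇒* ε) and another alternative N → α with FIRST(α) ∩ FOLLOW(N) ≠ ∅: on such a lookahead the parser cannot decide between expanding α and letting N vanish via β.

Nullable non-terminals: P.

P: nullable alternative(s) P → ε; FOLLOW(P) = { 'a' }
  P → ( P: FIRST \ {ε} = { '(' } — disjoint from FOLLOW(P)
  P → ε: FIRST \ {ε} = { } — this is the only nullable alternative, skip

B, L, S have no nullable alternative, so no FIRST/FOLLOW check is needed there.

No FIRST/FOLLOW conflicts found.

Answer: No FIRST/FOLLOW conflicts.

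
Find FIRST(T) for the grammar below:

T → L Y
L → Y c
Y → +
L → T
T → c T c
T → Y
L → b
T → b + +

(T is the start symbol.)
To compute FIRST(T), examine every production with T on the left-hand side, reading each right-hand side left to right until a non-nullable symbol is reached.

FIRST sets of the other non-terminals involved (by the same procedure, iterated to a fixed point):
  FIRST(L) = { '+', 'b', 'c' }
  FIRST(Y) = { '+' }

From T → L Y:
  - L is a non-terminal: add FIRST(L) \ {ε} = { '+', 'b', 'c' }
    L is not nullable, so stop
From T → c T c:
  - c is a terminal: add 'c' and stop
From T → Y:
  - Y is a non-terminal: add FIRST(Y) \ {ε} = { '+' }
    Y is not nullable, so stop
From T → b + +:
  - b is a terminal: add 'b' and stop

Collecting: FIRST(T) = { '+', 'b', 'c' }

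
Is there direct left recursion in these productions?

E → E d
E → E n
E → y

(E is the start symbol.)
E → E d: LEFT RECURSIVE (starts with E)
E → E n: LEFT RECURSIVE (starts with E)
E → y: starts with y

The grammar has direct left recursion on: E.

Answer: Yes, E is left-recursive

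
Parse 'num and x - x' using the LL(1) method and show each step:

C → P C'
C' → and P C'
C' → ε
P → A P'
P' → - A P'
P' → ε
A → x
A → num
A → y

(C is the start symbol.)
LL(1) parsing maintains a stack (initially the start symbol over $) and the input. At each step: if the stack top is a terminal, match it against the current input token; if it is a non-terminal N, replace it with the RHS of M[N, lookahead] (the unique production whose predict set contains the lookahead).

Stack is shown with the top on the left.

Stack        Input            Action
------------------------------------
C $          num and x - x $  output C → P C'
P C' $       num and x - x $  output P → A P'
A P' C' $    num and x - x $  output A → num
num P' C' $  num and x - x $  match 'num'
P' C' $      and x - x $      output P' → ε
C' $         and x - x $      output C' → and P C'
and P C' $   and x - x $      match 'and'
P C' $       x - x $          output P → A P'
A P' C' $    x - x $          output A → x
x P' C' $    x - x $          match 'x'
P' C' $      - x $            output P' → - A P'
- A P' C' $  - x $            match '-'
A P' C' $    x $              output A → x
x P' C' $    x $              match 'x'
P' C' $      $                output P' → ε
C' $         $                output C' → ε
$            $                accept

The string is accepted.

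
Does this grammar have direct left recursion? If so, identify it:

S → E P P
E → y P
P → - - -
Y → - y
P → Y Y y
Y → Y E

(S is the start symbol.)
S → E P P: starts with E
E → y P: starts with y
P → - - -: starts with '-'
Y → - y: starts with '-'
P → Y Y y: starts with Y
Y → Y E: LEFT RECURSIVE (starts with Y)

The grammar has direct left recursion on: Y.

Answer: Yes, Y is left-recursive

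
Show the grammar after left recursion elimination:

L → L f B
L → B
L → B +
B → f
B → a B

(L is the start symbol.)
L is directly left-recursive. The standard transformation for
  A → A α₁ | ... | A α_m | β₁ | ... | β_n
is
  A  → β₁ A' | ... | β_n A'
  A' → α₁ A' | ... | α_m A' | ε

L → B becomes L → B L'
L → B + becomes L → B + L'
L → L f B becomes L' → f B L'
Add L' → ε

Productions for other non-terminals are unchanged:
  B → f
  B → a B

Resulting grammar:
L → B L'
L → B + L'
L' → f B L'
L' → ε
B → f
B → a B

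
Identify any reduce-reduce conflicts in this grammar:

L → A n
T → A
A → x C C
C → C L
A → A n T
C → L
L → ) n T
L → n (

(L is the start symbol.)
A reduce-reduce conflict occurs when an LR(0) state has two complete items [A → α .] and [B → β .] — both call for a reduction, and with no lookahead the parser cannot choose between them.

Augment with L' → L and build the canonical LR(0) collection (I0 = CLOSURE({[L' → . L]}), then GOTO on every symbol after a dot until no new states appear). It has 18 states:
  I0: { [A → . A n T], [A → . x C C], [L → . ) n T], [L → . A n], [L → . n (], [L' → . L] }  — shift
  I1: { [L → ) . n T] }  — shift
  I2: { [A → A . n T], [L → A . n] }  — shift
  I3: { [L' → L .] }  — accept
  I4: { [L → n . (] }  — shift
  I5: { [A → . A n T], [A → . x C C], [A → x . C C], [C → . C L], [C → . L], [L → . ) n T], [L → . A n], [L → . n (] }  — shift
  I6: { [A → . A n T], [A → . x C C], [A → x C . C], [C → . C L], [C → . L], [C → C . L], [L → . ) n T], [L → . A n], [L → . n (] }  — shift
  I7: { [C → L .] }  — reduce
  I8: { [A → . A n T], [A → . x C C], [A → x C C .], [C → C . L], [L → . ) n T], [L → . A n], [L → . n (] }  — shift, reduce
  I9: { [C → C L .], [C → L .] }  — 2 reduces
  I10: { [C → C L .] }  — reduce
  I11: { [L → n ( .] }  — reduce
  I12: { [A → . A n T], [A → . x C C], [A → A n . T], [L → A n .], [T → . A] }  — shift, reduce
  I13: { [A → A . n T], [T → A .] }  — shift, reduce
  I14: { [A → A n T .] }  — reduce
  I15: { [A → . A n T], [A → . x C C], [A → A n . T], [T → . A] }  — shift
  I16: { [A → . A n T], [A → . x C C], [L → ) n . T], [T → . A] }  — shift
  I17: { [L → ) n T .] }  — reduce

I9 contains complete items [C → C L .], [C → L .] — reduce-reduce conflict.

Answer: Yes — I9: [C → C L .] vs [C → L .]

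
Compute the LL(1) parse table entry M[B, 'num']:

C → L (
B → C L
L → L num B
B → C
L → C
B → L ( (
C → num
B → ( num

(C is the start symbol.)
B → C L, B → C, B → L ( (

To find M[B, 'num'], we find productions for B where 'num' is in the predict set (PREDICT(N → α) = (FIRST(α) \ {ε}) ∪ (FOLLOW(N) if α ⇒* ε)).

Relevant sets:
  FIRST(C) = { 'num' }
  FIRST(L) = { 'num' }

B → C L: PREDICT = { 'num' }
  'num' is in predict set, so this production goes in M[B, 'num']
B → C: PREDICT = { 'num' }
  'num' is in predict set, so this production goes in M[B, 'num']
B → L ( (: PREDICT = { 'num' }
  'num' is in predict set, so this production goes in M[B, 'num']
B → ( num: PREDICT = { '(' }

M[B, 'num'] = B → C L, B → C, B → L ( (  (a multiply-defined cell — the grammar is not LL(1))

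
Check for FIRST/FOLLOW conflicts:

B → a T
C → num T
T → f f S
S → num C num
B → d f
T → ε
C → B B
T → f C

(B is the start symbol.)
No FIRST/FOLLOW conflicts.

A FIRST/FOLLOW conflict occurs when a non-terminal N has a nullable alternative N → β (β ⇒* ε) and another alternative N → α with FIRST(α) ∩ FOLLOW(N) ≠ ∅: on such a lookahead the parser cannot decide between expanding α and letting N vanish via β.

Nullable non-terminals: T.

T: nullable alternative(s) T → ε; FOLLOW(T) = { $, 'a', 'd', 'num' }
  T → f f S: FIRST \ {ε} = { 'f' } — disjoint from FOLLOW(T)
  T → ε: FIRST \ {ε} = { } — this is the only nullable alternative, skip
  T → f C: FIRST \ {ε} = { 'f' } — disjoint from FOLLOW(T)

B, C, S have no nullable alternative, so no FIRST/FOLLOW check is needed there.

No FIRST/FOLLOW conflicts found.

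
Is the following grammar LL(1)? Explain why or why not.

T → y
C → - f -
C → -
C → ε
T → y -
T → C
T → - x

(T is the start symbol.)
Relevant sets:
  FIRST(C) = { '-', ε }
  FOLLOW(T) = { $ }
  FOLLOW(C) = { $ }

For T:
  PREDICT(T → y) = { 'y' }
  PREDICT(T → y '-') = { 'y' }
  PREDICT(T → C) = { $, '-' }
  PREDICT(T → '-' x) = { '-' }
For C:
  PREDICT(C → '-' f '-') = { '-' }
  PREDICT(C → '-') = { '-' }
  PREDICT(C → ε) = { $ }

Conflict found: Predict set conflict for T: { 'y' }
The grammar is NOT LL(1).

Answer: No. Predict set conflict for T: { 'y' }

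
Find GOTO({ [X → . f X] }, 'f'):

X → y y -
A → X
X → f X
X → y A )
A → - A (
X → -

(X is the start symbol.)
{ [X → . -], [X → . f X], [X → . y A )], [X → . y y -], [X → f . X] }

GOTO(I, 'f') = CLOSURE({ [A → αX.β] : [A → α.Xβ] ∈ I, X = 'f' })

Items with dot before 'f', with the dot advanced:
  [X → . f X] → [X → f . X]
Closure of the advanced items:
  [X → f . X] has the dot before X: add [X → . y y -], [X → . f X], [X → . y A )], [X → . -]

GOTO = { [X → . -], [X → . f X], [X → . y A )], [X → . y y -], [X → f . X] }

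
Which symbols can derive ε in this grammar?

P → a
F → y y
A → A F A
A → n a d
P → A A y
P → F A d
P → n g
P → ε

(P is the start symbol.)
{ 'P' }

A non-terminal is nullable if it can derive ε (the empty string): either it has an ε-production, or it has a production whose right-hand side consists entirely of nullable non-terminals.

ε-productions: P → ε
So P is immediately nullable.
No further non-terminal can be added: every production for the remaining non-terminals contains a terminal or a non-nullable non-terminal.
Nullable = { 'P' }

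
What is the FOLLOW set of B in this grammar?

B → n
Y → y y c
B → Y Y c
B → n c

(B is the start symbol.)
{ $ }

To compute FOLLOW(B), find every occurrence of B on a right-hand side N → α B β: add FIRST(β) \ {ε}, and if β is empty or nullable also add FOLLOW(N). Iterate to a fixed point.

B is the start symbol, so $ ∈ FOLLOW(B).
B does not occur on any right-hand side.

Taking the union: FOLLOW(B) = { $ }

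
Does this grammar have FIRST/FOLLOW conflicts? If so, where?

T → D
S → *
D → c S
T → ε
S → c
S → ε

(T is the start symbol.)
Nullable non-terminals: S, T.
FIRST sets used below: FIRST(D) = { 'c' }

S: nullable alternative(s) S → ε; FOLLOW(S) = { $ }
  S → *: FIRST \ {ε} = { '*' } — disjoint from FOLLOW(S)
  S → c: FIRST \ {ε} = { 'c' } — disjoint from FOLLOW(S)
  S → ε: FIRST \ {ε} = { } — this is the only nullable alternative, skip

T: nullable alternative(s) T → ε; FOLLOW(T) = { $ }
  T → D: FIRST \ {ε} = { 'c' } — disjoint from FOLLOW(T)
  T → ε: FIRST \ {ε} = { } — this is the only nullable alternative, skip

D has no nullable alternative, so no FIRST/FOLLOW check is needed there.

No FIRST/FOLLOW conflicts found.

Answer: No FIRST/FOLLOW conflicts.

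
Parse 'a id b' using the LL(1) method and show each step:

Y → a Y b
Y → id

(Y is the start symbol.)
Stack is shown with the top on the left.

Stack    Input     Action
-------------------------
Y $      a id b $  output Y → a Y b
a Y b $  a id b $  match 'a'
Y b $    id b $    output Y → id
id b $   id b $    match 'id'
b $      b $       match 'b'
$        $         accept

The string is accepted.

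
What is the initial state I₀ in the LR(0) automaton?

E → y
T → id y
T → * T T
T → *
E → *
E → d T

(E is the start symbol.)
{ [E → . *], [E → . d T], [E → . y], [E' → . E] }

First, augment the grammar with E' → E
I₀ = CLOSURE({ [E' → . E] }):
  [E' → . E] has the dot before E: add [E → . y], [E → . *], [E → . d T]
No further items can be added.

I₀ = { [E → . *], [E → . d T], [E → . y], [E' → . E] }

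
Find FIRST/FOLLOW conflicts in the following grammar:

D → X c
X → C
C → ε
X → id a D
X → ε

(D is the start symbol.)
A FIRST/FOLLOW conflict occurs when a non-terminal N has a nullable alternative N → β (β ⇒* ε) and another alternative N → α with FIRST(α) ∩ FOLLOW(N) ≠ ∅: on such a lookahead the parser cannot decide between expanding α and letting N vanish via β.

Nullable non-terminals: C, X.
FIRST sets used below: FIRST(C) = { ε }
C has a nullable alternative but only one production, so nothing to check.

X: nullable alternative(s) X → C, X → ε; FOLLOW(X) = { 'c' }
  X → C: FIRST \ {ε} = { } — disjoint from FOLLOW(X)
  X → id a D: FIRST \ {ε} = { 'id' } — disjoint from FOLLOW(X)
  X → ε: FIRST \ {ε} = { } — disjoint from FOLLOW(X)

D has no nullable alternative, so no FIRST/FOLLOW check is needed there.

No FIRST/FOLLOW conflicts found.

Answer: No FIRST/FOLLOW conflicts.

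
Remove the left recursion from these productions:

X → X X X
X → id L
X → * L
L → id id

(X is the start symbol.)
X → id L X'
X → * L X'
X' → X X X'
X' → ε
L → id id

X is directly left-recursive. The standard transformation for
  A → A α₁ | ... | A α_m | β₁ | ... | β_n
is
  A  → β₁ A' | ... | β_n A'
  A' → α₁ A' | ... | α_m A' | ε

X → id L becomes X → id L X'
X → * L becomes X → * L X'
X → X X X becomes X' → X X X'
Add X' → ε

Productions for other non-terminals are unchanged:
  L → id id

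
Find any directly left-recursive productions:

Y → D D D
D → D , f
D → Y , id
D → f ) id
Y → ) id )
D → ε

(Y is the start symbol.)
Yes, D is left-recursive

Direct left recursion occurs when N → N α for some non-terminal N (the right-hand side begins with the left-hand side itself).

Y → D D D: starts with D
D → D , f: LEFT RECURSIVE (starts with D)
D → Y , id: starts with Y
D → f ) id: starts with f
Y → ) id ): starts with ')'
D → ε: starts with ε

The grammar has direct left recursion on: D.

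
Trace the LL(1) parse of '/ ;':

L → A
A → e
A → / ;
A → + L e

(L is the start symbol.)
LL(1) parsing maintains a stack (initially the start symbol over $) and the input. At each step: if the stack top is a terminal, match it against the current input token; if it is a non-terminal N, replace it with the RHS of M[N, lookahead] (the unique production whose predict set contains the lookahead).

Stack is shown with the top on the left.

Stack  Input  Action
--------------------
L $    / ; $  output L → A
A $    / ; $  output A → / ;
/ ; $  / ; $  match '/'
; $    ; $    match ';'
$      $      accept

The string is accepted.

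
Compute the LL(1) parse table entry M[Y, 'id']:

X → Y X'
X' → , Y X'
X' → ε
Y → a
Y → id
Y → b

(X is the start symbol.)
To find M[Y, 'id'], we find productions for Y where 'id' is in the predict set (PREDICT(N → α) = (FIRST(α) \ {ε}) ∪ (FOLLOW(N) if α ⇒* ε)).

Y → a: PREDICT = { 'a' }
Y → id: PREDICT = { 'id' }
  'id' is in predict set, so this production goes in M[Y, 'id']
Y → b: PREDICT = { 'b' }

M[Y, 'id'] = Y → id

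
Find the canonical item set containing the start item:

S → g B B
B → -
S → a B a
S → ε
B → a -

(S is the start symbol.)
{ [S → . a B a], [S → . g B B], [S → .], [S' → . S] }

First, augment the grammar with S' → S
I₀ = CLOSURE({ [S' → . S] }):
  [S' → . S] has the dot before S: add [S → . g B B], [S → . a B a], [S → .]
No further items can be added.

I₀ = { [S → . a B a], [S → . g B B], [S → .], [S' → . S] }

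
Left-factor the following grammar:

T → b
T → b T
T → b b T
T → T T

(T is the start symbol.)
T → b T'
T' → ε
T' → T
T' → b T
T → T T

Left-factoring transforms A → αβ₁ | αβ₂ into A → αA' and A' → β₁ | β₂
(α is the longest common prefix among the alternatives). Repeat until
no nonterminal has two alternatives with a common prefix.

Round 1: T has alternatives sharing prefix 'b'. Introduce T': T → b T'
  Add: T' → ε
  Add: T' → T
  Add: T' → b T

No remaining common prefixes — done.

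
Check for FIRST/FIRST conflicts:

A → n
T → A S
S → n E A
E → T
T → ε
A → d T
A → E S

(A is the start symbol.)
Yes. A → n / A → E S on { 'n' }; A → d T / A → E S on { 'd' }

A FIRST/FIRST conflict occurs when two productions N → α and N → β for the same non-terminal have FIRST(α) ∩ FIRST(β) ≠ ∅ (with ε ∈ FIRST of a nullable right-hand side, so two nullable alternatives also conflict).

FIRST sets of the non-terminals at (or reachable through a nullable prefix from) the front of some alternative:
  FIRST(E) = { 'd', 'n', ε }
  FIRST(S) = { 'n' }
  FIRST(A) = { 'd', 'n' }

Productions for A:
  A → n: FIRST = { 'n' }
  A → d T: FIRST = { 'd' }
  A → E S: FIRST = { 'd', 'n' }
Productions for T:
  T → A S: FIRST = { 'd', 'n' }
  T → ε: FIRST = { ε }
S, E have only one production, so no FIRST/FIRST conflict is possible there.

Conflict for A: A → n and A → E S
  Overlap: { 'n' }
Conflict for A: A → d T and A → E S
  Overlap: { 'd' }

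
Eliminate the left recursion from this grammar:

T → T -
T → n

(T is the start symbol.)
T is directly left-recursive. The standard transformation for
  A → A α₁ | ... | A α_m | β₁ | ... | β_n
is
  A  → β₁ A' | ... | β_n A'
  A' → α₁ A' | ... | α_m A' | ε

T → n becomes T → n T'
T → T - becomes T' → - T'
Add T' → ε

Resulting grammar:
T → n T'
T' → - T'
T' → ε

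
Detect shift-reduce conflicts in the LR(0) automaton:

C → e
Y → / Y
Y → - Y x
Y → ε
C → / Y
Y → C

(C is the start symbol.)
Yes — I1: [Y → .] vs [C → . / Y]; I4: [Y → .] vs [C → . / Y]; I5: [Y → .] vs [C → . / Y]

A shift-reduce conflict occurs when an LR(0) state has both:
  - a complete (reduce) item [A → α .] (dot at the end), and
  - a shift item [B → β . c γ] (dot before a terminal).

Augment with C' → C and build the canonical LR(0) collection (I0 = CLOSURE({[C' → . C]}), then GOTO on every symbol after a dot until no new states appear). It has 11 states:
  I0: { [C → . / Y], [C → . e], [C' → . C] }  — shift
  I1: { [C → . / Y], [C → . e], [C → / . Y], [Y → . - Y x], [Y → . / Y], [Y → . C], [Y → .] }  — shift, reduce
  I2: { [C' → C .] }  — accept
  I3: { [C → e .] }  — reduce
  I4: { [C → . / Y], [C → . e], [Y → - . Y x], [Y → . - Y x], [Y → . / Y], [Y → . C], [Y → .] }  — shift, reduce
  I5: { [C → . / Y], [C → . e], [C → / . Y], [Y → . - Y x], [Y → . / Y], [Y → . C], [Y → .], [Y → / . Y] }  — shift, reduce
  I6: { [Y → C .] }  — reduce
  I7: { [C → / Y .] }  — reduce
  I8: { [C → / Y .], [Y → / Y .] }  — 2 reduces
  I9: { [Y → - Y . x] }  — shift
  I10: { [Y → - Y x .] }  — reduce

I1 contains reduce item [Y → .] and shift items [C → . / Y], [C → . e], [Y → . - Y x], [Y → . / Y] — shift-reduce conflict.
I4 contains reduce item [Y → .] and shift items [C → . / Y], [C → . e], [Y → . - Y x], [Y → . / Y] — shift-reduce conflict.
I5 contains reduce item [Y → .] and shift items [C → . / Y], [C → . e], [Y → . - Y x], [Y → . / Y] — shift-reduce conflict.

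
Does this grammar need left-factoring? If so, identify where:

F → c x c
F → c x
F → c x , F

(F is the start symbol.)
Yes, F has productions with common prefix 'c x'

Left-factoring is needed when two productions for the same non-terminal
share a common prefix on the right-hand side.

Productions for F:
  F → c x c
  F → c x
  F → c x , F

Found common prefix 'c x' in productions for F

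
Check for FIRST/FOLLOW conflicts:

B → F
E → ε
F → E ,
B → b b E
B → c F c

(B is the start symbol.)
A FIRST/FOLLOW conflict occurs when a non-terminal N has a nullable alternative N → β (β ⇒* ε) and another alternative N → α with FIRST(α) ∩ FOLLOW(N) ≠ ∅: on such a lookahead the parser cannot decide between expanding α and letting N vanish via β.

Nullable non-terminals: E.
E has a nullable alternative but only one production, so nothing to check.

B, F have no nullable alternative, so no FIRST/FOLLOW check is needed there.

No FIRST/FOLLOW conflicts found.

Answer: No FIRST/FOLLOW conflicts.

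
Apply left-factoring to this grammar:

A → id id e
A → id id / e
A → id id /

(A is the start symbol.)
Left-factoring transforms A → αβ₁ | αβ₂ into A → αA' and A' → β₁ | β₂
(α is the longest common prefix among the alternatives). Repeat until
no nonterminal has two alternatives with a common prefix.

Round 1: A has alternatives sharing prefix 'id id'. Introduce A': A → id id A'
  Add: A' → e
  Add: A' → / e
  Add: A' → /

Round 2: A' has alternatives sharing prefix '/'. Introduce A'': A' → / A''
  Add: A'' → e
  Add: A'' → ε

No remaining common prefixes — done.

Resulting grammar:
A → id id A'
A' → e
A' → / A''
A'' → e
A'' → ε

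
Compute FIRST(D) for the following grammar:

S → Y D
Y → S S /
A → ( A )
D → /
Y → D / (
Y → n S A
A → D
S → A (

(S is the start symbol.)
To compute FIRST(D), examine every production with D on the left-hand side, reading each right-hand side left to right until a non-nullable symbol is reached.

From D → /:
  - '/' is a terminal: add '/' and stop

Collecting: FIRST(D) = { '/' }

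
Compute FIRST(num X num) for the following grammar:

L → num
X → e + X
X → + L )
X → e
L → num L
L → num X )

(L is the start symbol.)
{ 'num' }

To compute FIRST(num X num), process the symbols left to right:
Symbol num is a terminal. Add 'num' and stop.
FIRST(num X num) = { 'num' }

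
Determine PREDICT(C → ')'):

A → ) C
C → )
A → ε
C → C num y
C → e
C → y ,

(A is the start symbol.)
PREDICT(C → ')') = (FIRST(RHS) \ {ε}) ∪ (FOLLOW(C) if ε ∈ FIRST(RHS), i.e. RHS ⇒* ε)
FIRST(')') = { ')' }
ε ∉ FIRST(')'), so FOLLOW(C) is not added.
PREDICT(C → ')') = { ')' }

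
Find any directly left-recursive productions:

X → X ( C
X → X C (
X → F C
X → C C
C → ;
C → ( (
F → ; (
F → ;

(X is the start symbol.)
Yes, X is left-recursive

Direct left recursion occurs when N → N α for some non-terminal N (the right-hand side begins with the left-hand side itself).

X → X ( C: LEFT RECURSIVE (starts with X)
X → X C (: LEFT RECURSIVE (starts with X)
X → F C: starts with F
X → C C: starts with C
C → ;: starts with ';'
C → ( (: starts with '('
F → ; (: starts with ';'
F → ;: starts with ';'

The grammar has direct left recursion on: X.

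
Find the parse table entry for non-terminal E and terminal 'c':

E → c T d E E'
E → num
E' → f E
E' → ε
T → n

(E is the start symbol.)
E → c T d E E'

To find M[E, 'c'], we find productions for E where 'c' is in the predict set (PREDICT(N → α) = (FIRST(α) \ {ε}) ∪ (FOLLOW(N) if α ⇒* ε)).

E → c T d E E': PREDICT = { 'c' }
  'c' is in predict set, so this production goes in M[E, 'c']
E → num: PREDICT = { 'num' }

M[E, 'c'] = E → c T d E E'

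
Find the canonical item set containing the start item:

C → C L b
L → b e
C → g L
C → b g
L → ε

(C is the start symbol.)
{ [C → . C L b], [C → . b g], [C → . g L], [C' → . C] }

First, augment the grammar with C' → C
I₀ = CLOSURE({ [C' → . C] }):
  [C' → . C] has the dot before C: add [C → . C L b], [C → . g L], [C → . b g]
No further items can be added.

I₀ = { [C → . C L b], [C → . b g], [C → . g L], [C' → . C] }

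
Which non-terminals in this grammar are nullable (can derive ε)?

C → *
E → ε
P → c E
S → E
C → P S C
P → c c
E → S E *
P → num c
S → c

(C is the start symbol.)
{ 'E', 'S' }

ε-productions: E → ε
So E is immediately nullable.
S → E: every symbol on the right is nullable, so S is nullable too.
No further non-terminal can be added: every production for the remaining non-terminals contains a terminal or a non-nullable non-terminal.
Nullable = { 'E', 'S' }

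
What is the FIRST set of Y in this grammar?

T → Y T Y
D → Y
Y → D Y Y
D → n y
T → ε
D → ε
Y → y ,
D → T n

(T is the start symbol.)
{ 'n', 'y' }

To compute FIRST(Y), examine every production with Y on the left-hand side, reading each right-hand side left to right until a non-nullable symbol is reached.

FIRST sets of the other non-terminals involved (by the same procedure, iterated to a fixed point):
  FIRST(D) = { 'n', 'y', ε }

From Y → D Y Y:
  - D is a non-terminal: add FIRST(D) \ {ε} = { 'n', 'y' }
    D is nullable, so continue to the next symbol
  - Y is the symbol being defined: contributes nothing new
    Y is not nullable, so stop
From Y → y ,:
  - y is a terminal: add 'y' and stop

Collecting: FIRST(Y) = { 'n', 'y' }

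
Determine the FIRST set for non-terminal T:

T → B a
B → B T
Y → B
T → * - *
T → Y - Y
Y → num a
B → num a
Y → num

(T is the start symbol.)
{ '*', 'num' }

To compute FIRST(T), examine every production with T on the left-hand side, reading each right-hand side left to right until a non-nullable symbol is reached.

FIRST sets of the other non-terminals involved (by the same procedure, iterated to a fixed point):
  FIRST(B) = { 'num' }
  FIRST(Y) = { 'num' }

From T → B a:
  - B is a non-terminal: add FIRST(B) \ {ε} = { 'num' }
    B is not nullable, so stop
From T → * - *:
  - '*' is a terminal: add '*' and stop
From T → Y - Y:
  - Y is a non-terminal: add FIRST(Y) \ {ε} = { 'num' }
    Y is not nullable, so stop

Collecting: FIRST(T) = { '*', 'num' }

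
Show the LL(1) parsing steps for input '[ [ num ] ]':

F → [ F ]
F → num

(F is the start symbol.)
Stack is shown with the top on the left.

Stack      Input          Action
--------------------------------
F $        [ [ num ] ] $  output F → [ F ]
[ F ] $    [ [ num ] ] $  match '['
F ] $      [ num ] ] $    output F → [ F ]
[ F ] ] $  [ num ] ] $    match '['
F ] ] $    num ] ] $      output F → num
num ] ] $  num ] ] $      match 'num'
] ] $      ] ] $          match ']'
] $        ] $            match ']'
$          $              accept

The string is accepted.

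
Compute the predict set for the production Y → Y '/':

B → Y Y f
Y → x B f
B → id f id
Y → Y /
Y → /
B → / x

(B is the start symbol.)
PREDICT(Y → Y '/') = (FIRST(RHS) \ {ε}) ∪ (FOLLOW(Y) if ε ∈ FIRST(RHS), i.e. RHS ⇒* ε)
FIRST(Y) = { '/', 'x' }
FIRST(Y '/') = { '/', 'x' }
ε ∉ FIRST(Y '/'), so FOLLOW(Y) is not added.
PREDICT(Y → Y '/') = { '/', 'x' }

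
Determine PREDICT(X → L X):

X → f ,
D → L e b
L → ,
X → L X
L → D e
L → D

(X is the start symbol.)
{ ',' }

PREDICT(X → L X) = (FIRST(RHS) \ {ε}) ∪ (FOLLOW(X) if ε ∈ FIRST(RHS), i.e. RHS ⇒* ε)
FIRST(L) = { ',' }
FIRST(L X) = { ',' }
ε ∉ FIRST(L X), so FOLLOW(X) is not added.
PREDICT(X → L X) = { ',' }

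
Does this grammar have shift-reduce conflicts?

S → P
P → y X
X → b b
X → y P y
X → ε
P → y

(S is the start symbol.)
Yes — I3: [P → y .] vs [X → . b b]

A shift-reduce conflict occurs when an LR(0) state has both:
  - a complete (reduce) item [A → α .] (dot at the end), and
  - a shift item [B → β . c γ] (dot before a terminal).

Augment with S' → S and build the canonical LR(0) collection (I0 = CLOSURE({[S' → . S]}), then GOTO on every symbol after a dot until no new states appear). It has 10 states:
  I0: { [P → . y X], [P → . y], [S → . P], [S' → . S] }  — shift
  I1: { [S → P .] }  — reduce
  I2: { [S' → S .] }  — accept
  I3: { [P → y . X], [P → y .], [X → . b b], [X → . y P y], [X → .] }  — shift, 2 reduces
  I4: { [P → y X .] }  — reduce
  I5: { [X → b . b] }  — shift
  I6: { [P → . y X], [P → . y], [X → y . P y] }  — shift
  I7: { [X → y P . y] }  — shift
  I8: { [X → y P y .] }  — reduce
  I9: { [X → b b .] }  — reduce

I3 contains reduce items [P → y .], [X → .] and shift items [X → . b b], [X → . y P y] — shift-reduce conflict.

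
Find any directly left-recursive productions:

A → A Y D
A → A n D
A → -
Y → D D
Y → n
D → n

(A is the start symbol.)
Yes, A is left-recursive

A → A Y D: LEFT RECURSIVE (starts with A)
A → A n D: LEFT RECURSIVE (starts with A)
A → -: starts with '-'
Y → D D: starts with D
Y → n: starts with n
D → n: starts with n

The grammar has direct left recursion on: A.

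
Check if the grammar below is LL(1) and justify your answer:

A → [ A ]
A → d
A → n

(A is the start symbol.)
Yes, the grammar is LL(1).

A grammar is LL(1) if for each non-terminal N with multiple productions, the predict sets of those productions are pairwise disjoint, where PREDICT(N → α) = (FIRST(α) \ {ε}) ∪ (FOLLOW(N) if α ⇒* ε).

For A:
  PREDICT(A → '[' A ']') = { '[' }
  PREDICT(A → d) = { 'd' }
  PREDICT(A → n) = { 'n' }

All predict sets are disjoint. The grammar IS LL(1).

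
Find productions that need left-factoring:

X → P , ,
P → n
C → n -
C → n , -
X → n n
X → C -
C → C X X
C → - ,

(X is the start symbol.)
Left-factoring is needed when two productions for the same non-terminal
share a common prefix on the right-hand side.

Productions for X:
  X → P , ,
  X → n n
  X → C -
Productions for C:
  C → n -
  C → n , -
  C → C X X
  C → - ,

Found common prefix 'n' in productions for C

Answer: Yes, C has productions with common prefix 'n'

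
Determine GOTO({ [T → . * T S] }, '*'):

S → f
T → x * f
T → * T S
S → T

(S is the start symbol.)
{ [T → * . T S], [T → . * T S], [T → . x * f] }

GOTO(I, '*') = CLOSURE({ [A → αX.β] : [A → α.Xβ] ∈ I, X = '*' })

Items with dot before '*', with the dot advanced:
  [T → . * T S] → [T → * . T S]
Closure of the advanced items:
  [T → * . T S] has the dot before T: add [T → . x * f], [T → . * T S]

GOTO = { [T → * . T S], [T → . * T S], [T → . x * f] }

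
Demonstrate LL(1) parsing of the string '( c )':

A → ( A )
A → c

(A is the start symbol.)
Stack is shown with the top on the left.

Stack    Input    Action
------------------------
A $      ( c ) $  output A → ( A )
( A ) $  ( c ) $  match '('
A ) $    c ) $    output A → c
c ) $    c ) $    match 'c'
) $      ) $      match ')'
$        $        accept

The string is accepted.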